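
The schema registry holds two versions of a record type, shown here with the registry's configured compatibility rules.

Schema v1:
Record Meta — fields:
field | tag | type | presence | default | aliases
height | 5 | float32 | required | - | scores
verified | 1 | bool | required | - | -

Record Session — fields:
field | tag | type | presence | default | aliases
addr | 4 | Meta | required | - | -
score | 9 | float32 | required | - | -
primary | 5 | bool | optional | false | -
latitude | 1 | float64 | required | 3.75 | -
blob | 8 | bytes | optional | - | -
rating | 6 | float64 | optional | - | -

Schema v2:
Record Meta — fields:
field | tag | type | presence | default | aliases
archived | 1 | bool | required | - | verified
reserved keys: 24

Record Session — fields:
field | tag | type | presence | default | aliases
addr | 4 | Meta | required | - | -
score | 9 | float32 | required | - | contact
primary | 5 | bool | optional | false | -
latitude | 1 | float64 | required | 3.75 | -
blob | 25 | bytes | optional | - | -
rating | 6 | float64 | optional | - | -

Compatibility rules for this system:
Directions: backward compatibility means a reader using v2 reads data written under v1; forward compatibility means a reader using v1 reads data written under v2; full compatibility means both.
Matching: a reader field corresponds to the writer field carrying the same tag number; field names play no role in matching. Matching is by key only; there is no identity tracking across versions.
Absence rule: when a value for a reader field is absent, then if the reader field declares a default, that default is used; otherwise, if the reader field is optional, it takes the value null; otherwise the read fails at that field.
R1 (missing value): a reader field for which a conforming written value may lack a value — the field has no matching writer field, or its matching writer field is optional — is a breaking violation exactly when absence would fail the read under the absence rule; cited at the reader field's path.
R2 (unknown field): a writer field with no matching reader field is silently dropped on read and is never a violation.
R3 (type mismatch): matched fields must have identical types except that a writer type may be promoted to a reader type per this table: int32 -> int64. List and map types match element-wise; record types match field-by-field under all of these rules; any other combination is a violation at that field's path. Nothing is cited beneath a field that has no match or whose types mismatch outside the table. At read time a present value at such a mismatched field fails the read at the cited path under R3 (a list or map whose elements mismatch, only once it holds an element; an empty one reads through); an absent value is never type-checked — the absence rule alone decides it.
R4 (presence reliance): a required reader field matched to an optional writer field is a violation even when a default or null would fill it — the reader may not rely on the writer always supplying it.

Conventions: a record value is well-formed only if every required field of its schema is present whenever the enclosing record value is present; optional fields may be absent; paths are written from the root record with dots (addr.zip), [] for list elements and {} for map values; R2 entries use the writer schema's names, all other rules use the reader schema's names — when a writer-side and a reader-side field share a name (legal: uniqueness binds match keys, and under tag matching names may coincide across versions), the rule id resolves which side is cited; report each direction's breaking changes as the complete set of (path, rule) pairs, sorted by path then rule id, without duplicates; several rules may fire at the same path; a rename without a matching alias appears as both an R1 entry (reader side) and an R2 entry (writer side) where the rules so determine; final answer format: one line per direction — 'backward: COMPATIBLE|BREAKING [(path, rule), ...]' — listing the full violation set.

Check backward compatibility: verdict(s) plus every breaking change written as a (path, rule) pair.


the writer's type comes first in each Session pair
checking backward for Session: reader v2 against writer v1:
  addr: paired with writer addr (Meta -> Meta; writer required)
  score: paired with writer score (float32 -> float32; writer required)
  primary: paired with writer primary (bool -> bool; writer optional)
  latitude: paired with writer latitude (float64 -> float64; writer required)
  blob: no writer-side match
  rating: paired with writer rating (float64 -> float64; writer optional)
  blob (writer side), unknown to reader
  addr.archived: paired with writer addr.verified (bool -> bool; writer required)
  addr.height (writer side), unknown to reader
  => backward verdict for Session: COMPATIBLE, no violations
the other Session changes do not affect what is asked:
  removed field height from record Meta -> its effect on Session is confined to the forward direction, not asked
  renamed field verified to archived in record Meta (alias verified declared on the renamed field) -> inert for the asked Session verdict: nothing fires
  field blob in record Session: tag 8 changed to 25 -> inert for the asked Session verdict: nothing fires

backward: COMPATIBLE []


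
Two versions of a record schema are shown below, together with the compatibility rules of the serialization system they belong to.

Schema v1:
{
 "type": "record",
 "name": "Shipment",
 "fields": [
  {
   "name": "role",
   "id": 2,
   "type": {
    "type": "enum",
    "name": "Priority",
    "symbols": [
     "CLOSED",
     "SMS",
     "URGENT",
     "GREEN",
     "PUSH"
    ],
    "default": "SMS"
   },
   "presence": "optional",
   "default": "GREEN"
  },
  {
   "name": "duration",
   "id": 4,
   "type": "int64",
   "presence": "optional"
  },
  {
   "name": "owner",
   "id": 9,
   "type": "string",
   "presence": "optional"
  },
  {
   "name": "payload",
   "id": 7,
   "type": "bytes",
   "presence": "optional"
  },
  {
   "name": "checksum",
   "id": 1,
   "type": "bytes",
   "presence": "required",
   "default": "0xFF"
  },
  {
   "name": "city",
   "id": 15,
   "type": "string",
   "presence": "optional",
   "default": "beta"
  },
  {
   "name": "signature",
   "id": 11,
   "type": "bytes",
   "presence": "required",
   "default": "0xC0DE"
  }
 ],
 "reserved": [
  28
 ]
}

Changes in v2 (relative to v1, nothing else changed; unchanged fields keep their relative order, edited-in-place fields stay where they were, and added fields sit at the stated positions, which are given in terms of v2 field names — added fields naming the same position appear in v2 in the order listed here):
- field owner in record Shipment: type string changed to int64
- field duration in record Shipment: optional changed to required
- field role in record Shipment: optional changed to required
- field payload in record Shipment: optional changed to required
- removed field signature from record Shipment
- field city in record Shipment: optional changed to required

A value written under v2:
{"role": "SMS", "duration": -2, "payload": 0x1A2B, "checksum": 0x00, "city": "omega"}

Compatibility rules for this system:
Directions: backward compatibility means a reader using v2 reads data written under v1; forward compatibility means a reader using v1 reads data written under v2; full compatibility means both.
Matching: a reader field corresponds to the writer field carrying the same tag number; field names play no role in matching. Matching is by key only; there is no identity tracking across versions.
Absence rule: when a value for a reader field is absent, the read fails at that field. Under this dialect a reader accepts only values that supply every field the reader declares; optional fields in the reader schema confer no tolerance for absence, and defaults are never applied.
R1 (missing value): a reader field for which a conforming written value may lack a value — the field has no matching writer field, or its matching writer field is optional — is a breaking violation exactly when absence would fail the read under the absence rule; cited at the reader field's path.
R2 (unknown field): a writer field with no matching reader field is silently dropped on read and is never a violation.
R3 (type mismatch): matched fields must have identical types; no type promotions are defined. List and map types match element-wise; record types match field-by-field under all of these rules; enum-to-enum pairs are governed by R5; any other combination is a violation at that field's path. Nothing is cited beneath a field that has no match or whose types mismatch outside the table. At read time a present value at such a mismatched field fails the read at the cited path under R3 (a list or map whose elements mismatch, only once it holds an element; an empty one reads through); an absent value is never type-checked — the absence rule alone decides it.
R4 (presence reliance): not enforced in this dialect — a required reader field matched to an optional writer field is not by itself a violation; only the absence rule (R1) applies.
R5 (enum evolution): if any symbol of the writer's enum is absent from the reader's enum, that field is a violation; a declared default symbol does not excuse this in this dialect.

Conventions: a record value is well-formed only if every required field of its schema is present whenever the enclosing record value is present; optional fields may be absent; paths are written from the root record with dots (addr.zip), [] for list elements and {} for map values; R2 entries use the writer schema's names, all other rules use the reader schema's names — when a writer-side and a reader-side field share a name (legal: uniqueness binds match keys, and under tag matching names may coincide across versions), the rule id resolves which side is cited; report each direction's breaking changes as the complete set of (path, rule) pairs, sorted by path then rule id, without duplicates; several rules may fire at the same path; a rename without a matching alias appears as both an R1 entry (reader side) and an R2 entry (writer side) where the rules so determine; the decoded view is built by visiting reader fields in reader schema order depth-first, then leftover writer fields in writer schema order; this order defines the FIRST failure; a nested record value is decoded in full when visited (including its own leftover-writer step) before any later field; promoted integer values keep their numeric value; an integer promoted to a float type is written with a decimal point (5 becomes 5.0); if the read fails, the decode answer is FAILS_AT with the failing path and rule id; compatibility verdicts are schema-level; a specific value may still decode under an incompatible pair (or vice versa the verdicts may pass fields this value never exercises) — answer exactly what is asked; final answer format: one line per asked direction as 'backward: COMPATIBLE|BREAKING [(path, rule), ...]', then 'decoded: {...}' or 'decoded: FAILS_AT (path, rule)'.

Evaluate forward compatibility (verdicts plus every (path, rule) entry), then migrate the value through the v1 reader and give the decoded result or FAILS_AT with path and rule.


the writer's type comes first in each Shipment pair
forward for Shipment (reader v1, writer v2):
  role <- role (Priority -> Priority, writer required)
  duration <- duration (int64 -> int64, writer required)
  owner <- owner (int64 -> string, writer optional)
  payload <- payload (bytes -> bytes, writer required)
  checksum <- checksum (bytes -> bytes, writer required)
  city <- city (string -> string, writer required)
  signature: no writer match
  rule R1 violated at owner
  rule R3 violated at owner
  rule R1 violated at signature
  => 3 violation(s): forward is BREAKING for Shipment
decode (reader v1):
  role := "SMS"
  duration := -2
  read fails at owner under R1 (no fill)
  => FAILS_AT (owner, R1)

forward: BREAKING [(owner, R1), (owner, R3), (signature, R1)]; decoded: FAILS_AT (owner, R1)


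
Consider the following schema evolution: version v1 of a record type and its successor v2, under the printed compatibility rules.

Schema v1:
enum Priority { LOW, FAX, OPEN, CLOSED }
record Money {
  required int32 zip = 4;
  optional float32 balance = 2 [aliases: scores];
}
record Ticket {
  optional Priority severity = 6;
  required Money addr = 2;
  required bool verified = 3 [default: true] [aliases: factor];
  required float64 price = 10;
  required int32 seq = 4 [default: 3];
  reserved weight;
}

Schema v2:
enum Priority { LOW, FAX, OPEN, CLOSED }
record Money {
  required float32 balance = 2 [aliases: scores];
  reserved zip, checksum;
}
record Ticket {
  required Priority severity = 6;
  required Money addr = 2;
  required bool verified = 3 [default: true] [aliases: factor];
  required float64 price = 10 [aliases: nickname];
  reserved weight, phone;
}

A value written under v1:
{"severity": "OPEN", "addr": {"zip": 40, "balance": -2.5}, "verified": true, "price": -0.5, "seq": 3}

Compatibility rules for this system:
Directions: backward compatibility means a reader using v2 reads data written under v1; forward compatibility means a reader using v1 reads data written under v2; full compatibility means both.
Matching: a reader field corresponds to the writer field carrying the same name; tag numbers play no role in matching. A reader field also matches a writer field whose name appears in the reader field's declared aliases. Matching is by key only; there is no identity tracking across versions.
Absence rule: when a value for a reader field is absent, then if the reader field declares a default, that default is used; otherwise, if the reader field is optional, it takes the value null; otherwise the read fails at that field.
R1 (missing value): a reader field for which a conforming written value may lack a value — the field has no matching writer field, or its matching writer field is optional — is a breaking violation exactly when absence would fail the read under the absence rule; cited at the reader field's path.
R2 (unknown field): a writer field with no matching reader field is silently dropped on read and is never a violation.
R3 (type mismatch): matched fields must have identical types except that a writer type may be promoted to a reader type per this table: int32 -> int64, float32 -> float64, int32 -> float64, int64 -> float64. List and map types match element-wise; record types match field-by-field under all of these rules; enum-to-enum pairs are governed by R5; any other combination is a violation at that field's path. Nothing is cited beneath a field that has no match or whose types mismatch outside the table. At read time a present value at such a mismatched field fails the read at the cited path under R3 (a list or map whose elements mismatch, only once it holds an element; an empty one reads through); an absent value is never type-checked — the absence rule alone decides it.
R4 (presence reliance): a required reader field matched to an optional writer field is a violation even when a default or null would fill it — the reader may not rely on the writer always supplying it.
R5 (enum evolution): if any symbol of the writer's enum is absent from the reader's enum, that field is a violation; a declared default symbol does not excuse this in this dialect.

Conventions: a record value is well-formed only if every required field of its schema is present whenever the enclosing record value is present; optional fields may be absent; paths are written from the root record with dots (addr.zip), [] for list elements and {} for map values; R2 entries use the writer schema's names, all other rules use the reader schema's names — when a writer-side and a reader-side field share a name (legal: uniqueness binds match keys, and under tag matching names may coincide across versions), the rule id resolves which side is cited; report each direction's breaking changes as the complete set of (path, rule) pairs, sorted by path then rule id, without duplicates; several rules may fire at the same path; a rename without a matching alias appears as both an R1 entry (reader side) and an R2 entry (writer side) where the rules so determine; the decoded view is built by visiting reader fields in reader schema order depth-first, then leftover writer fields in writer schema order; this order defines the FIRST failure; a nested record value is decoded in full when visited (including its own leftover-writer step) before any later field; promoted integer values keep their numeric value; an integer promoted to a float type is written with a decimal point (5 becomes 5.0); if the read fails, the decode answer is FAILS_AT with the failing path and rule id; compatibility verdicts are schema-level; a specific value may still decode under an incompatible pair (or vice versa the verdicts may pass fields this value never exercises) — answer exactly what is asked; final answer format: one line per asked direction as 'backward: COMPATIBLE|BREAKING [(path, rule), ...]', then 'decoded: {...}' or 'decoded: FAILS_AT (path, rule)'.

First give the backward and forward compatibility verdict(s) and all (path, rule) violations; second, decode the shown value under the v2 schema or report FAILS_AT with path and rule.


backward: BREAKING [(addr.balance, R1), (addr.balance, R4), (severity, R1), (severity, R4)]; forward: BREAKING [(addr.zip, R1)]; decoded: {"severity": "OPEN", "addr": {"balance": -2.5}, "verified": true, "price": -0.5}

in Ticket below, arrows point writer -> reader
backward on Ticket — v2 reading data written by v1:
  severity <- severity (Priority -> Priority, writer optional)
  addr <- addr (Money -> Money, writer required)
  verified <- verified (bool -> bool, writer required)
  price <- price (float64 -> float64, writer required)
  seq (writer side), unknown to reader
  addr.balance <- addr.balance (float32 -> float32, writer optional)
  addr.zip (writer side), unknown to reader
  R1 fires at addr.balance
  R4 fires at addr.balance
  R1 fires at severity
  R4 fires at severity
  => backward verdict for Ticket: BREAKING, 4 violation(s)
forward on Ticket — v1 reading data written by v2:
  severity <- severity (Priority -> Priority, writer required)
  addr <- addr (Money -> Money, writer required)
  verified <- verified (bool -> bool, writer required)
  price <- price (float64 -> float64, writer required)
  seq: no writer-side match
  addr.zip: no writer-side match
  addr.balance <- addr.balance (float32 -> float32, writer required)
  R1 fires at addr.zip
  => forward verdict for Ticket: BREAKING, 1 violation(s)
decode walk for Ticket under reader schema v2:
  severity := "OPEN"
  addr.balance := -2.5
  writer addr.zip: unmatched, discarded
  verified := true
  price := -0.5
  writer seq: unmatched, discarded
  => decoded: {"severity": "OPEN", "addr": {"balance": -2.5}, "verified": true, "price": -0.5}


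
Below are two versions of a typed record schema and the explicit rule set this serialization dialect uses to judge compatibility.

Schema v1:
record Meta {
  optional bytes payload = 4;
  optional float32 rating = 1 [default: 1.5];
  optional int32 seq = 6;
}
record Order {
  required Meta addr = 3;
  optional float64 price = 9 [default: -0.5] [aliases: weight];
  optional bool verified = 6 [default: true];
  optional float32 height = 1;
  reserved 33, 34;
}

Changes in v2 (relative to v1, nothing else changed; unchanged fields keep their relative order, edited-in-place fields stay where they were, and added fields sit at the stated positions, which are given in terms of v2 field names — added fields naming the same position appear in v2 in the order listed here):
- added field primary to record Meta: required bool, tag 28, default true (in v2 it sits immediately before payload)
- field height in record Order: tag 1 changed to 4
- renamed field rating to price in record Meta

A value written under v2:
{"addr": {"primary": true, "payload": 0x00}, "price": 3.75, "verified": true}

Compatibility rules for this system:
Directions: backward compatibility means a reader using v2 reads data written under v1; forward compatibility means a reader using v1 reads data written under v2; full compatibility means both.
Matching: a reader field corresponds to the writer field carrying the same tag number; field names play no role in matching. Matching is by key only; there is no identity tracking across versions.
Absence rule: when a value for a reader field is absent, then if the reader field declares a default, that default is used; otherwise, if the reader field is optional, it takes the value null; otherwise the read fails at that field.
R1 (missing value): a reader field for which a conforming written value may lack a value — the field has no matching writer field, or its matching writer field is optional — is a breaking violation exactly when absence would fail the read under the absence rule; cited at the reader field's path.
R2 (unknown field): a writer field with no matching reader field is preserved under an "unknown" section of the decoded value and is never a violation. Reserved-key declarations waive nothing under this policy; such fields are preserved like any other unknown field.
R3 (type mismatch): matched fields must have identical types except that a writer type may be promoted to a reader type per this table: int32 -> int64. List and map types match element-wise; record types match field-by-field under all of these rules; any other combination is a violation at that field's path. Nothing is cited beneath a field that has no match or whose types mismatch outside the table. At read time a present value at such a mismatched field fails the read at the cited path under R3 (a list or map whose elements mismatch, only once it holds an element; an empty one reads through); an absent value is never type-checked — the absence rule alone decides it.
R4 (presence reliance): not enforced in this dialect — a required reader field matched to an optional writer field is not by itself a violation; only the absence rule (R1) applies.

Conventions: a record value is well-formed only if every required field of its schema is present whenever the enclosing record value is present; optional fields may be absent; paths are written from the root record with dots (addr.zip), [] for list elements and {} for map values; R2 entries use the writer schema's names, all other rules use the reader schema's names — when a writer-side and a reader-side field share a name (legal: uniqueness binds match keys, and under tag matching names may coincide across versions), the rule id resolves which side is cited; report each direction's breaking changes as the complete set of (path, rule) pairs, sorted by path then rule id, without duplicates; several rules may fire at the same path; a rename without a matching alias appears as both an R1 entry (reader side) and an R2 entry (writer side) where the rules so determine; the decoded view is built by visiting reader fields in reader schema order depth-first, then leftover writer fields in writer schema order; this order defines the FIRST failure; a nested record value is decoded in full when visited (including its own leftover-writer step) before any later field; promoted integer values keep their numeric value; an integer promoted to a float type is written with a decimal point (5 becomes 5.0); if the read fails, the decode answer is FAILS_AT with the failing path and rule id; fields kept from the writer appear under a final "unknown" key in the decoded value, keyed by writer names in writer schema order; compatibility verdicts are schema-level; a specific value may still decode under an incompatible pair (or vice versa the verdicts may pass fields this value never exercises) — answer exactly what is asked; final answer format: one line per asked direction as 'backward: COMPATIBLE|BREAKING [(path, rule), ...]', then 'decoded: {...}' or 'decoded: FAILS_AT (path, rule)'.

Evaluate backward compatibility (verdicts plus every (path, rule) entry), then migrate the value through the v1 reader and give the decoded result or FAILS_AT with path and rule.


arrows below run writer -> reader for Order
backward on Order — v2 reading data written by v1:
  Meta -> Meta, writer required: addr aligns to addr
  float64 -> float64, writer optional: price aligns to price
  bool -> bool, writer optional: verified aligns to verified
  height has no writer counterpart
  height (writer side), unknown to reader
  addr.primary has no writer counterpart
  bytes -> bytes, writer optional: addr.payload aligns to addr.payload
  float32 -> float32, writer optional: addr.price aligns to addr.rating
  int32 -> int32, writer optional: addr.seq aligns to addr.seq
  => backward: COMPATIBLE
migrating the Order value to v1:
  addr.payload := 0x00
  addr.rating := 1.5 (no value, default fills)
  addr.seq := null (not supplied -> null)
  writer addr.primary: kept under "unknown"
  price := 3.75
  verified := true
  height := null (not supplied -> null)
  => decoded: {"addr": {"payload": 0x00, "rating": 1.5, "seq": null, "unknown": {"primary": true}}, "price": 3.75, "verified": true, "height": null}
checking off the Order differences that do not matter here:
  field height in record Order: tag 1 changed to 4 -> inert for the asked Order verdict: nothing fires
  renamed field rating to price in record Meta -> inert for the asked Order verdict: nothing fires

backward: COMPATIBLE []; decoded: {"addr": {"payload": 0x00, "rating": 1.5, "seq": null, "unknown": {"primary": true}}, "price": 3.75, "verified": true, "height": null}


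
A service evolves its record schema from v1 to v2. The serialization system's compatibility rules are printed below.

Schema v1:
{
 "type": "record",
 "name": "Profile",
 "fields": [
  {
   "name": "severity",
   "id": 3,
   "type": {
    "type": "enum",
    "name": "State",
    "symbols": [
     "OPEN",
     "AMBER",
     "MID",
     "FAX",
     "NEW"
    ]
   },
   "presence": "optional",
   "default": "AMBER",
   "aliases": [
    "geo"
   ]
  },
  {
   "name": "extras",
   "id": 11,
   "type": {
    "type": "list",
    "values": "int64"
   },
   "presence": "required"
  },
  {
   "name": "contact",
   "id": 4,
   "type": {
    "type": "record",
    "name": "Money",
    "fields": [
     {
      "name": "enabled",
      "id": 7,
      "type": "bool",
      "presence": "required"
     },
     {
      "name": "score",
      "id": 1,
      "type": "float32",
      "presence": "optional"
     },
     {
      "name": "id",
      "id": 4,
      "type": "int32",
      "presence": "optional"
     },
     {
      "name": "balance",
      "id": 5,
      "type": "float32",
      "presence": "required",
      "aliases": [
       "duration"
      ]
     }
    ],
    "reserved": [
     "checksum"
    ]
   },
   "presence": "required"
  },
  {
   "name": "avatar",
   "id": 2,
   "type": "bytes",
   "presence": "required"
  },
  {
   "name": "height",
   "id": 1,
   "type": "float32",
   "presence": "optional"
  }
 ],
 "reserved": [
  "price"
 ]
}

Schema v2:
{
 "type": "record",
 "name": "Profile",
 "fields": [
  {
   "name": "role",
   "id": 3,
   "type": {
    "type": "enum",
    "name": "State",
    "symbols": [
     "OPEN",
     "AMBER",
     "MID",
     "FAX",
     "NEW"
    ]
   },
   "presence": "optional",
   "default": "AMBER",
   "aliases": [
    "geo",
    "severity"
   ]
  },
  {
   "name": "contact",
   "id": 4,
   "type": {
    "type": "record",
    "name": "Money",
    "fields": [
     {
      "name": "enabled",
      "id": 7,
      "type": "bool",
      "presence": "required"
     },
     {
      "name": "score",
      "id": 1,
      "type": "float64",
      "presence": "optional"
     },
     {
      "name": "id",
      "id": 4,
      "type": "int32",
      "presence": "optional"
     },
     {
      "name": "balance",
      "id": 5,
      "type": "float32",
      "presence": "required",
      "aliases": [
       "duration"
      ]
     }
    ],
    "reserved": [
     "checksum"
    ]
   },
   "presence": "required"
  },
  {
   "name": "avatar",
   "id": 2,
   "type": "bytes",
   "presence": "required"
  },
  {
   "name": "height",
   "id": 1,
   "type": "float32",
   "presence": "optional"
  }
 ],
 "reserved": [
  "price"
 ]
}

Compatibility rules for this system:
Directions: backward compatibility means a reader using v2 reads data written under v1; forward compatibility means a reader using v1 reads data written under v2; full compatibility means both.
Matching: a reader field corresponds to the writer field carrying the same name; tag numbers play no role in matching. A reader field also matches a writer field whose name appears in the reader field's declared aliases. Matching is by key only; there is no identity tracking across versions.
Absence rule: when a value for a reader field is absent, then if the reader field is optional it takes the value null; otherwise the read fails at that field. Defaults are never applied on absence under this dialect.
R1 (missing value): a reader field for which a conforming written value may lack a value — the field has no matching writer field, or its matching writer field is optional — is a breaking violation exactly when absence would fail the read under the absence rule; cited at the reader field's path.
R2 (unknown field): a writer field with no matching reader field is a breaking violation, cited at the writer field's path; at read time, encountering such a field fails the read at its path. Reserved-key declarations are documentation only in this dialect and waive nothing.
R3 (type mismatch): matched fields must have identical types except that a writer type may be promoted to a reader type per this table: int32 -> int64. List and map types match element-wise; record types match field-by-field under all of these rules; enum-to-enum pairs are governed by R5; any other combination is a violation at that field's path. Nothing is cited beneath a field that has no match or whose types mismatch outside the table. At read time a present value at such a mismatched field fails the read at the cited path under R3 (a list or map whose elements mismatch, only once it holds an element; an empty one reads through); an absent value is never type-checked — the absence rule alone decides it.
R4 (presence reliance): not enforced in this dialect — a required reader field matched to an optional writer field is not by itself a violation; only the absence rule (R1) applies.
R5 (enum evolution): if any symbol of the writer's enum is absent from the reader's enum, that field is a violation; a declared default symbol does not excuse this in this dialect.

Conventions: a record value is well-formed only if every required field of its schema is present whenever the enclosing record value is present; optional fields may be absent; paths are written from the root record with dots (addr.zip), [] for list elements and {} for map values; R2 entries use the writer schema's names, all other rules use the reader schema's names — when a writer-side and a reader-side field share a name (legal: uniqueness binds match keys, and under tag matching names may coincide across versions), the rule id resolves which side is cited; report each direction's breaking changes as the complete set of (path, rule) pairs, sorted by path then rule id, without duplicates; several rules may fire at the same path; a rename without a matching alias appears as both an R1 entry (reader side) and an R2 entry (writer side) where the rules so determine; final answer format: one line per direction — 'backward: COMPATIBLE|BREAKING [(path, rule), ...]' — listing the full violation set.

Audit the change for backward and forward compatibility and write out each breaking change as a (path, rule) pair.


arrows below run writer -> reader for Profile
backward pass over Profile, reader schema v2, writer schema v1:
  State -> State, writer optional: role aligns to severity
  Money -> Money, writer required: contact aligns to contact
  bytes -> bytes, writer required: avatar aligns to avatar
  float32 -> float32, writer optional: height aligns to height
  writer field extras has no reader counterpart
  bool -> bool, writer required: contact.enabled aligns to contact.enabled
  float32 -> float64, writer optional: contact.score aligns to contact.score
  int32 -> int32, writer optional: contact.id aligns to contact.id
  float32 -> float32, writer required: contact.balance aligns to contact.balance
  breaking: (contact.score, R3)
  breaking: (extras, R2)
  => backward verdict for Profile: BREAKING, 2 violation(s)
forward pass over Profile, reader schema v1, writer schema v2:
  no writer field matches reader severity
  no writer field matches reader extras
  Money -> Money, writer required: contact aligns to contact
  bytes -> bytes, writer required: avatar aligns to avatar
  float32 -> float32, writer optional: height aligns to height
  writer field role has no reader counterpart
  bool -> bool, writer required: contact.enabled aligns to contact.enabled
  float64 -> float32, writer optional: contact.score aligns to contact.score
  int32 -> int32, writer optional: contact.id aligns to contact.id
  float32 -> float32, writer required: contact.balance aligns to contact.balance
  breaking: (contact.score, R3)
  breaking: (extras, R1)
  breaking: (role, R2)
  => forward verdict for Profile: BREAKING, 3 violation(s)

backward: BREAKING [(contact.score, R3), (extras, R2)]; forward: BREAKING [(contact.score, R3), (extras, R1), (role, R2)]


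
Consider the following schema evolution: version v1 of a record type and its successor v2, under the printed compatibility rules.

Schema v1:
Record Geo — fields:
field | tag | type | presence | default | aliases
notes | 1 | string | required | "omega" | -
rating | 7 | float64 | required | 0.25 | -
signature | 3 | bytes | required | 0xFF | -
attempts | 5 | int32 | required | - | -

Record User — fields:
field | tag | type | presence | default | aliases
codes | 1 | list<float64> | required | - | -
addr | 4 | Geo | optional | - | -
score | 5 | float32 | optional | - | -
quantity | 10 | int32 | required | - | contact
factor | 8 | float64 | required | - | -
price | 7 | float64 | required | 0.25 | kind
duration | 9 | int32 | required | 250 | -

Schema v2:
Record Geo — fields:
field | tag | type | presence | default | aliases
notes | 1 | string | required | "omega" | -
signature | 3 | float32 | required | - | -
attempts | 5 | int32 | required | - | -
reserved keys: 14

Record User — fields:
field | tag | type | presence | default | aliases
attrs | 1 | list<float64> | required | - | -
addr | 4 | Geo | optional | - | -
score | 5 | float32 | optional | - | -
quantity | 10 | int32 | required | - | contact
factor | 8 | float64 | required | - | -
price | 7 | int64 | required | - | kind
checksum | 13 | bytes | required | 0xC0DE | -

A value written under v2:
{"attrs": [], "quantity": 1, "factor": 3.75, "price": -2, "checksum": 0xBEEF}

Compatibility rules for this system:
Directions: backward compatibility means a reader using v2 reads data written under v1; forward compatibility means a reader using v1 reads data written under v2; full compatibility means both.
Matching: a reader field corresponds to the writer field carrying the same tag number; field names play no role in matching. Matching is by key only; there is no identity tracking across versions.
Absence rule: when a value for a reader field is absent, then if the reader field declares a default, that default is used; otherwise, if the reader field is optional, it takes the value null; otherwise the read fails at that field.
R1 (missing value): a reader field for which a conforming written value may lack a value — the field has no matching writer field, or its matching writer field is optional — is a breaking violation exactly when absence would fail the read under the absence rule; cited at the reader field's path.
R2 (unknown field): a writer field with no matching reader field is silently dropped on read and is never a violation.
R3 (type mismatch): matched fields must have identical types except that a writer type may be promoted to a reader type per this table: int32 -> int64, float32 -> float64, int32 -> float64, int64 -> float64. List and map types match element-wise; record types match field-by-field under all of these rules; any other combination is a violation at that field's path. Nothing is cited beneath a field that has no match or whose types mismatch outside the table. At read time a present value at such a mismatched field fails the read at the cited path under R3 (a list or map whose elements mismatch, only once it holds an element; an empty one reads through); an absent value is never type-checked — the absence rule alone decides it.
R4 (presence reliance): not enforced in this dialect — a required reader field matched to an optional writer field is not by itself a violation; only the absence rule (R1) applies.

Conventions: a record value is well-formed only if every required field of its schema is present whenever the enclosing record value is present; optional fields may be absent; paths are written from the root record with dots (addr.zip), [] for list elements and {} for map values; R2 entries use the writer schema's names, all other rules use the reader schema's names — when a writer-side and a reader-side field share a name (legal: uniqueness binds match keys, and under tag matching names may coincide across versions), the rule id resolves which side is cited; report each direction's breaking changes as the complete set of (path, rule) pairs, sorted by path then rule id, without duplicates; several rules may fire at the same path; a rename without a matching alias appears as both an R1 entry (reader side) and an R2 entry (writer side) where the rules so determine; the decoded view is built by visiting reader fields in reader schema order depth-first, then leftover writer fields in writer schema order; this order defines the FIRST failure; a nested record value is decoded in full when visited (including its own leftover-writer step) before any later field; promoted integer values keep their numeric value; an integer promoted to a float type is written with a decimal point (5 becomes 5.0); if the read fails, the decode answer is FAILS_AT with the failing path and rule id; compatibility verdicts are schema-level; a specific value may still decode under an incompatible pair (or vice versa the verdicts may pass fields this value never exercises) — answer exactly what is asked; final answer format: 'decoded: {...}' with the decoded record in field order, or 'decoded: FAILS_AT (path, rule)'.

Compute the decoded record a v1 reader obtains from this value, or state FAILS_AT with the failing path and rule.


each type pair in User: writer, then reader
decode (reader v1):
  codes := [] (from writer attrs)
  addr := null (absent, optional -> null)
  score := null (absent, optional -> null)
  quantity := 1
  factor := 3.75
  price := -2.0 (int64 -> float64)
  duration := 250 (absent -> default)
  writer checksum: unknown -> dropped
  => decoded: {"codes": [], "addr": null, "score": null, "quantity": 1, "factor": 3.75, "price": -2.0, "duration": 250}
checking off the User differences that do not matter here:
  field signature in record Geo: type bytes changed to float32 (its default is dropped) -> changes User's schema-level verdicts only — the decode of this value is the same
  added field checksum to record User: required bytes, tag 13, default 0xC0DE (in v2 it sits last) -> inert under this dialect — no rule fires on User and the result does not move
  field price in record User: type float64 changed to int64 (its default is dropped) -> changes User's schema-level verdicts only — the decode of this value is the same
  renamed field codes to attrs in record User -> inert under this dialect — no rule fires on User and the result does not move
  removed field duration from record User -> inert under this dialect — no rule fires on User and the result does not move
  removed field rating from record Geo -> inert under this dialect — no rule fires on User and the result does not move

decoded: {"codes": [], "addr": null, "score": null, "quantity": 1, "factor": 3.75, "price": -2.0, "duration": 250}


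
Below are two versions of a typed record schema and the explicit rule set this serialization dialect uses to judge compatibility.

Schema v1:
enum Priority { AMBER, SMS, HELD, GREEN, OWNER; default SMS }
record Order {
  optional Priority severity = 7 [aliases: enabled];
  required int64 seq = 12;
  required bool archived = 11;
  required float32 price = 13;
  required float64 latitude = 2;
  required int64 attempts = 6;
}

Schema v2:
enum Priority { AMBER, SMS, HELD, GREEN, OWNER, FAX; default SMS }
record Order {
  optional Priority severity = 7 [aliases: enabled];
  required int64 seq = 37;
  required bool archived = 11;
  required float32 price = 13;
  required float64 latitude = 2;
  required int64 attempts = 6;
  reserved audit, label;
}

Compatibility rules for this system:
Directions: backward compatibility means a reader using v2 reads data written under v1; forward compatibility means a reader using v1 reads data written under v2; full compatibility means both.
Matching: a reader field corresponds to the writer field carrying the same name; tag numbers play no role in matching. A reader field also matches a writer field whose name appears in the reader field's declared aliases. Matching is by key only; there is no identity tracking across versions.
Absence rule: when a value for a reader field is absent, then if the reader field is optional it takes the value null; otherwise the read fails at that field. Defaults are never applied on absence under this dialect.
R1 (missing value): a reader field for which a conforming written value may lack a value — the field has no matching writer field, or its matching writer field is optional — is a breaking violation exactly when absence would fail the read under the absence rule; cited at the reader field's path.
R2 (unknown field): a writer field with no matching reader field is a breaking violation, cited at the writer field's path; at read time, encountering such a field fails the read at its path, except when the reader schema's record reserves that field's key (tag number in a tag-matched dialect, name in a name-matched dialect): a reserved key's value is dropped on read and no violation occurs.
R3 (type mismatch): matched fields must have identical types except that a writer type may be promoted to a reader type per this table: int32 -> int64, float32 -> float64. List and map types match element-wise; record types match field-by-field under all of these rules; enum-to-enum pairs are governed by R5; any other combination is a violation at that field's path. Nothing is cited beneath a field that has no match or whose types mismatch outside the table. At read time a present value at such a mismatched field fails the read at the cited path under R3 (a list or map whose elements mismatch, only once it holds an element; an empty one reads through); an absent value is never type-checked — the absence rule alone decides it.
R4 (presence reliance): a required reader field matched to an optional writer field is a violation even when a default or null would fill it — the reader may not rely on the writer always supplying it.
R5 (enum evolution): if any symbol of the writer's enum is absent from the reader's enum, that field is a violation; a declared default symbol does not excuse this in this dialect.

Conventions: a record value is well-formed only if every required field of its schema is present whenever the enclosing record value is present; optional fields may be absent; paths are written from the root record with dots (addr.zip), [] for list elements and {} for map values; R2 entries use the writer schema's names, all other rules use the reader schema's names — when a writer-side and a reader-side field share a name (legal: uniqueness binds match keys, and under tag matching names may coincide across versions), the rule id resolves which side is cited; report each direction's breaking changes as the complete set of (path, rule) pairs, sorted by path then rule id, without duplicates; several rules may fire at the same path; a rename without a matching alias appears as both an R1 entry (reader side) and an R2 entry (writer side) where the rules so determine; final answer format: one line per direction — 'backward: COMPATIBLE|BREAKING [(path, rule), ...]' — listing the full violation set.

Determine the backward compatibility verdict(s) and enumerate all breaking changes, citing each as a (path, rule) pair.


each type pair in Order: writer, then reader
checking backward for Order: reader v2 against writer v1:
  severity: paired with writer severity (Priority -> Priority; writer optional)
  seq: paired with writer seq (int64 -> int64; writer required)
  archived: paired with writer archived (bool -> bool; writer required)
  price: paired with writer price (float32 -> float32; writer required)
  latitude: paired with writer latitude (float64 -> float64; writer required)
  attempts: paired with writer attempts (int64 -> int64; writer required)
  => backward verdict for Order: COMPATIBLE, no violations
the other Order changes do not affect what is asked:
  enum Priority (field severity in record Order): symbol FAX added -> fires only in the forward direction of Order, which is not asked here
  field seq in record Order: tag 12 changed to 37 -> fires no rule on Order, leaving the asked answer as it is

backward: COMPATIBLE []
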